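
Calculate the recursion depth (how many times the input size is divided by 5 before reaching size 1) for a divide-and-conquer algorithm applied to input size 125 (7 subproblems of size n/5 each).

For divide and conquer with division factor 5:

Problem sizes at each level:
Level 0: 125
Level 1: 25
Level 2: 5
Level 3: 1

The root is level 0 and the size-1 base case is level 3 (the tree spans levels 0 through 3, i.e. 4 levels counting the root), so the depth is the number of divisions: log_5(125) = 3

The recursion tree depth is log_5(125) = 3. At each level, the problem size is divided by 5, so it takes 3 divisions to reduce to a base case of size 1. The algorithm makes 7 recursive calls at each level.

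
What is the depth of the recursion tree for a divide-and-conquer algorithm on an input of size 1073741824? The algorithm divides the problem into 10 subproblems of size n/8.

For divide and conquer with division factor 8:

Problem sizes at each level:
Level 0: 1073741824
Level 1: 134217728
Level 2: 16777216
Level 3: 2097152
Level 4: 262144
Level 5: 32768
Level 6: 4096
Level 7: 512
Level 8: 64
Level 9: 8
Level 10: 1

The root is level 0 and the size-1 base case is level 10 (the tree spans levels 0 through 10, i.e. 11 levels counting the root), so the depth is the number of divisions: log_8(1073741824) = 10

The recursion tree depth is log_8(1073741824) = 10. At each level, the problem size is divided by 8, so it takes 10 divisions to reduce to a base case of size 1. The algorithm makes 10 recursive calls at each level.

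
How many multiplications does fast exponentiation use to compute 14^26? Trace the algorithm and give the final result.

Computing 14^26 by squaring (build up from 14^1; each line after the first costs one multiplication):

14^1 = 14
14^2 = (14^1)^2 = 14^2 = 196
14^3 = 14 * 14^2 = 14 * 196 = 2744
14^6 = (14^3)^2 = 2744^2 = 7529536
14^12 = (14^6)^2 = 7529536^2 = 56693912375296
14^13 = 14 * 14^12 = 14 * 56693912375296 = 793714773254144
14^26 = (14^13)^2 = 793714773254144^2 = 629983141281877223603213172736

Result: 629983141281877223603213172736
Multiplications needed: 6 (6 lines after 14^1)

14^26 = 629983141281877223603213172736. Using exponentiation by squaring, this requires 6 multiplications. The key idea: if the exponent is even, square the half-power; if odd, multiply by the base once.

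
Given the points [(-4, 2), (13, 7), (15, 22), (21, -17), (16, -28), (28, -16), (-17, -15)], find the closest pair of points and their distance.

Computing all pairwise distances among 7 points:

d((-4, 2), (13, 7)) = 17.72
d((-4, 2), (15, 22)) = 27.5862
d((-4, 2), (21, -17)) = 31.4006
d((-4, 2), (16, -28)) = 36.0555
d((-4, 2), (28, -16)) = 36.7151
d((-4, 2), (-17, -15)) = 21.4009
d((13, 7), (15, 22)) = 15.1327
d((13, 7), (21, -17)) = 25.2982
d((13, 7), (16, -28)) = 35.1283
d((13, 7), (28, -16)) = 27.4591
d((13, 7), (-17, -15)) = 37.2022
d((15, 22), (21, -17)) = 39.4588
d((15, 22), (16, -28)) = 50.01
d((15, 22), (28, -16)) = 40.1622
d((15, 22), (-17, -15)) = 48.9183
d((21, -17), (16, -28)) = 12.083
d((21, -17), (28, -16)) = 7.0711 <-- minimum
d((21, -17), (-17, -15)) = 38.0526
d((16, -28), (28, -16)) = 16.9706
d((16, -28), (-17, -15)) = 35.4683
d((28, -16), (-17, -15)) = 45.0111

Closest pair: (21, -17) and (28, -16) with distance 7.0711

The closest pair is (21, -17) and (28, -16) with Euclidean distance 7.0711. For 7 points, brute-force pairwise comparison is shown above. For large n, the divide-and-conquer algorithm (sort by x, recurse on halves, check the dividing strip) achieves O(n log n).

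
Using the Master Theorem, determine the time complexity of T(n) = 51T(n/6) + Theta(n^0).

Master Theorem for T(n) = 51T(n/6) + O(n^0):

a = 51, b = 6, c = 0
log_b(a) = log_6(51) = 2.1944

Case 1: c = 0 < log_6(51) = 2.1944
T(n) = O(n^(log_6 51))

For T(n) = 51T(n/6) + O(n^0): log_6(51) = 2.1944. This is Case 1 of the Master Theorem (c < log_b(a), work dominated by leaves), giving O(n^(log_6 51)).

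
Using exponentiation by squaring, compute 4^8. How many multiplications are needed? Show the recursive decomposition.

Computing 4^8 by squaring (build up from 4^1; each line after the first costs one multiplication):

4^1 = 4
4^2 = (4^1)^2 = 4^2 = 16
4^4 = (4^2)^2 = 16^2 = 256
4^8 = (4^4)^2 = 256^2 = 65536

Result: 65536
Multiplications needed: 3 (3 lines after 4^1)

4^8 = 65536. Using exponentiation by squaring, this requires 3 multiplications. The key idea: if the exponent is even, square the half-power; if odd, multiply by the base once.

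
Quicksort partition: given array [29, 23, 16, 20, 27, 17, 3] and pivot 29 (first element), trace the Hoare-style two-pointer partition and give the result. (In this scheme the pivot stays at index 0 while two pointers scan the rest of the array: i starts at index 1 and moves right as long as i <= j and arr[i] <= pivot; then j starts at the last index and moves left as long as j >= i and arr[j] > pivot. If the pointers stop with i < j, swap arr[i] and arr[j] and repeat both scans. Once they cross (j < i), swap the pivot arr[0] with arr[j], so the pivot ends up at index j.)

Hoare-style two-pointer partition with pivot = 29:

Initial array: [29, 23, 16, 20, 27, 17, 3]

Pointers start at i = 1, j = 6.
i ends at 7, j ends at 6: the pointers have crossed (j < i), so scanning stops.

Swap pivot arr[0] with arr[6] to place pivot at position 6: [3, 23, 16, 20, 27, 17, 29]
Pivot position: 6

After partitioning with pivot 29, the array becomes [3, 23, 16, 20, 27, 17, 29]. The pivot is placed at index 6. All elements to the left of the pivot are <= 29, and all elements to the right are > 29.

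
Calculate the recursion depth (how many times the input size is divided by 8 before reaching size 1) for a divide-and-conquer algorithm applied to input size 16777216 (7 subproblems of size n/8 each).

For divide and conquer with division factor 8:

Problem sizes at each level:
Level 0: 16777216
Level 1: 2097152
Level 2: 262144
Level 3: 32768
Level 4: 4096
Level 5: 512
Level 6: 64
Level 7: 8
Level 8: 1

The root is level 0 and the size-1 base case is level 8 (the tree spans levels 0 through 8, i.e. 9 levels counting the root), so the depth is the number of divisions: log_8(16777216) = 8

The recursion tree depth is log_8(16777216) = 8. At each level, the problem size is divided by 8, so it takes 8 divisions to reduce to a base case of size 1. The algorithm makes 7 recursive calls at each level.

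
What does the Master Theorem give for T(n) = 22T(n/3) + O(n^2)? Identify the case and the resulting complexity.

Master Theorem for T(n) = 22T(n/3) + O(n^2):

a = 22, b = 3, c = 2
log_b(a) = log_3(22) = 2.8136

Case 1: c = 2 < log_3(22) = 2.8136
T(n) = O(n^(log_3 22))

For T(n) = 22T(n/3) + O(n^2): log_3(22) = 2.8136. This is Case 1 of the Master Theorem (c < log_b(a), work dominated by leaves), giving O(n^(log_3 22)).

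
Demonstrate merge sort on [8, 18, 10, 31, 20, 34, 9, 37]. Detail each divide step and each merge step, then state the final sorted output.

Merge sort trace:

Split: [8, 18, 10, 31, 20, 34, 9, 37] -> [8, 18, 10, 31] and [20, 34, 9, 37]
  Split: [8, 18, 10, 31] -> [8, 18] and [10, 31]
    Split: [8, 18] -> [8] and [18]
    Merge: [8] + [18] -> [8, 18]
    Split: [10, 31] -> [10] and [31]
    Merge: [10] + [31] -> [10, 31]
  Merge: [8, 18] + [10, 31] -> [8, 10, 18, 31]
  Split: [20, 34, 9, 37] -> [20, 34] and [9, 37]
    Split: [20, 34] -> [20] and [34]
    Merge: [20] + [34] -> [20, 34]
    Split: [9, 37] -> [9] and [37]
    Merge: [9] + [37] -> [9, 37]
  Merge: [20, 34] + [9, 37] -> [9, 20, 34, 37]
Merge: [8, 10, 18, 31] + [9, 20, 34, 37] -> [8, 9, 10, 18, 20, 31, 34, 37]

Final sorted array: [8, 9, 10, 18, 20, 31, 34, 37]

The merge sort proceeds by recursively splitting the array and merging sorted halves.
After all merges, the sorted array is [8, 9, 10, 18, 20, 31, 34, 37].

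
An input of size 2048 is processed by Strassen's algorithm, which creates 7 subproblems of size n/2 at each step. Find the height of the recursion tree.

For divide and conquer with division factor 2:

Problem sizes at each level:
Level 0: 2048
Level 1: 1024
Level 2: 512
Level 3: 256
Level 4: 128
Level 5: 64
Level 6: 32
Level 7: 16
Level 8: 8
Level 9: 4
Level 10: 2
Level 11: 1

The root is level 0 and the size-1 base case is level 11 (the tree spans levels 0 through 11, i.e. 12 levels counting the root), so the depth is the number of divisions: log_2(2048) = 11

The recursion tree depth is log_2(2048) = 11. At each level, the problem size is divided by 2, so it takes 11 divisions to reduce to a base case of size 1. The algorithm makes 7 recursive calls at each level.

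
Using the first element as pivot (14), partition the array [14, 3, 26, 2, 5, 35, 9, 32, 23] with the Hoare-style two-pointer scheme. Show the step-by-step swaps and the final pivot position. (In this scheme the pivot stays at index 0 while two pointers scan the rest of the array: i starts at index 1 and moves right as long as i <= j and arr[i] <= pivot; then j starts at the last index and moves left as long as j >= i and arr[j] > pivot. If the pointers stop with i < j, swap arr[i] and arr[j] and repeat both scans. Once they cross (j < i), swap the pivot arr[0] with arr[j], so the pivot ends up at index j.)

Hoare-style two-pointer partition with pivot = 14:

Initial array: [14, 3, 26, 2, 5, 35, 9, 32, 23]

Pointers start at i = 1, j = 8.
i stops at index 2 (arr[2]=26 > 14), j stops at index 6 (arr[6]=9 <= 14): swap arr[2] and arr[6], array becomes [14, 3, 9, 2, 5, 35, 26, 32, 23]
i ends at 5, j ends at 4: the pointers have crossed (j < i), so scanning stops.

Swap pivot arr[0] with arr[4] to place pivot at position 4: [5, 3, 9, 2, 14, 35, 26, 32, 23]
Pivot position: 4

After partitioning with pivot 14, the array becomes [5, 3, 9, 2, 14, 35, 26, 32, 23]. The pivot is placed at index 4. All elements to the left of the pivot are <= 14, and all elements to the right are > 14.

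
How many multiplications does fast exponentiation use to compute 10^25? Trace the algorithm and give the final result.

Computing 10^25 by squaring (build up from 10^1; each line after the first costs one multiplication):

10^1 = 10
10^2 = (10^1)^2 = 10^2 = 100
10^3 = 10 * 10^2 = 10 * 100 = 1000
10^6 = (10^3)^2 = 1000^2 = 1000000
10^12 = (10^6)^2 = 1000000^2 = 1000000000000
10^24 = (10^12)^2 = 1000000000000^2 = 1000000000000000000000000
10^25 = 10 * 10^24 = 10 * 1000000000000000000000000 = 10000000000000000000000000

Result: 10000000000000000000000000
Multiplications needed: 6 (6 lines after 10^1)

10^25 = 10000000000000000000000000. Using exponentiation by squaring, this requires 6 multiplications. The key idea: if the exponent is even, square the half-power; if odd, multiply by the base once.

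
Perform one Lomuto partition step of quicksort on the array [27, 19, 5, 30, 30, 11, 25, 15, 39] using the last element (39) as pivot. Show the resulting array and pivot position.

Lomuto partition with pivot = 39:

Initial array: [27, 19, 5, 30, 30, 11, 25, 15, 39]

arr[0]=27 <= 39: swap with position 0, array becomes [27, 19, 5, 30, 30, 11, 25, 15, 39]
arr[1]=19 <= 39: swap with position 1, array becomes [27, 19, 5, 30, 30, 11, 25, 15, 39]
arr[2]=5 <= 39: swap with position 2, array becomes [27, 19, 5, 30, 30, 11, 25, 15, 39]
arr[3]=30 <= 39: swap with position 3, array becomes [27, 19, 5, 30, 30, 11, 25, 15, 39]
arr[4]=30 <= 39: swap with position 4, array becomes [27, 19, 5, 30, 30, 11, 25, 15, 39]
arr[5]=11 <= 39: swap with position 5, array becomes [27, 19, 5, 30, 30, 11, 25, 15, 39]
arr[6]=25 <= 39: swap with position 6, array becomes [27, 19, 5, 30, 30, 11, 25, 15, 39]
arr[7]=15 <= 39: swap with position 7, array becomes [27, 19, 5, 30, 30, 11, 25, 15, 39]

Place pivot at position 8: [27, 19, 5, 30, 30, 11, 25, 15, 39]
Pivot position: 8

After partitioning with pivot 39, the array becomes [27, 19, 5, 30, 30, 11, 25, 15, 39]. The pivot is placed at index 8. All elements to the left of the pivot are <= 39, and all elements to the right are > 39.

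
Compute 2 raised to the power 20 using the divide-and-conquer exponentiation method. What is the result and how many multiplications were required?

Computing 2^20 by squaring (build up from 2^1; each line after the first costs one multiplication):

2^1 = 2
2^2 = (2^1)^2 = 2^2 = 4
2^4 = (2^2)^2 = 4^2 = 16
2^5 = 2 * 2^4 = 2 * 16 = 32
2^10 = (2^5)^2 = 32^2 = 1024
2^20 = (2^10)^2 = 1024^2 = 1048576

Result: 1048576
Multiplications needed: 5 (5 lines after 2^1)

2^20 = 1048576. Using exponentiation by squaring, this requires 5 multiplications. The key idea: if the exponent is even, square the half-power; if odd, multiply by the base once.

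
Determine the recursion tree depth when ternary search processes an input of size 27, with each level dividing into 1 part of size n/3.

For divide and conquer with division factor 3:

Problem sizes at each level:
Level 0: 27
Level 1: 9
Level 2: 3
Level 3: 1

The root is level 0 and the size-1 base case is level 3 (the tree spans levels 0 through 3, i.e. 4 levels counting the root), so the depth is the number of divisions: log_3(27) = 3

The recursion tree depth is log_3(27) = 3. At each level, the problem size is divided by 3, so it takes 3 divisions to reduce to a base case of size 1. The algorithm makes 1 recursive call at each level.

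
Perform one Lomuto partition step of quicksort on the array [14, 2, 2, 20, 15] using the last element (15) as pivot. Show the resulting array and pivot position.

Lomuto partition with pivot = 15:

Initial array: [14, 2, 2, 20, 15]

arr[0]=14 <= 15: swap with position 0, array becomes [14, 2, 2, 20, 15]
arr[1]=2 <= 15: swap with position 1, array becomes [14, 2, 2, 20, 15]
arr[2]=2 <= 15: swap with position 2, array becomes [14, 2, 2, 20, 15]
arr[3]=20 > 15: no swap

Place pivot at position 3: [14, 2, 2, 15, 20]
Pivot position: 3

After partitioning with pivot 15, the array becomes [14, 2, 2, 15, 20]. The pivot is placed at index 3. All elements to the left of the pivot are <= 15, and all elements to the right are > 15.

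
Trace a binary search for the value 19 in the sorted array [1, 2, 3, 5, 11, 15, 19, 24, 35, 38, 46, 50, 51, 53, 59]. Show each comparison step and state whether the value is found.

Binary search for 19 in [1, 2, 3, 5, 11, 15, 19, 24, 35, 38, 46, 50, 51, 53, 59]:

lo=0, hi=14, mid=7, arr[mid]=24 -> 24 > 19, search left half
lo=0, hi=6, mid=3, arr[mid]=5 -> 5 < 19, search right half
lo=4, hi=6, mid=5, arr[mid]=15 -> 15 < 19, search right half
lo=6, hi=6, mid=6, arr[mid]=19 -> Found target at index 6!

Binary search finds 19 at index 6 after 4 comparisons. The search repeatedly halves the search space by comparing with the middle element.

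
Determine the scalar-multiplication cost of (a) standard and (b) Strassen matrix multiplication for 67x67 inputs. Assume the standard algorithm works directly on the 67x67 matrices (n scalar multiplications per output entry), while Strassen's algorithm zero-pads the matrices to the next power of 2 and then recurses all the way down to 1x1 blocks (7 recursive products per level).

Matrix multiplication for 67x67 matrices:

Strassen's algorithm requires power-of-2 dimensions. Pad 67x67 to 128x128 (next power of 2).

Standard algorithm: 67^3 = 300763 multiplications
Strassen's algorithm: 7^(log2(128)) = 7^7 = 823543 multiplications
Difference: 300763 - 823543 = -522780 (Strassen uses MORE here due to padding overhead — for small or just-over-power-of-2 n, padding can outweigh the per-level savings)

Standard: 300763 multiplications (67^3). Strassen: 823543 multiplications (7^7, after padding to 128x128). Strassen reduces 8 recursive multiplications to 7 at each level.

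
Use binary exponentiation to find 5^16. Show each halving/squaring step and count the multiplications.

Computing 5^16 by squaring (build up from 5^1; each line after the first costs one multiplication):

5^1 = 5
5^2 = (5^1)^2 = 5^2 = 25
5^4 = (5^2)^2 = 25^2 = 625
5^8 = (5^4)^2 = 625^2 = 390625
5^16 = (5^8)^2 = 390625^2 = 152587890625

Result: 152587890625
Multiplications needed: 4 (4 lines after 5^1)

5^16 = 152587890625. Using exponentiation by squaring, this requires 4 multiplications. The key idea: if the exponent is even, square the half-power; if odd, multiply by the base once.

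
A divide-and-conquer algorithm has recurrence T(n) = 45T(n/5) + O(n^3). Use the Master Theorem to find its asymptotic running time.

Master Theorem for T(n) = 45T(n/5) + O(n^3):

a = 45, b = 5, c = 3
log_b(a) = log_5(45) = 2.3652

Case 3: c = 3 > log_5(45) = 2.3652
T(n) = O(n^3) = O(n^3)

For T(n) = 45T(n/5) + O(n^3): log_5(45) = 2.3652. This is Case 3 of the Master Theorem (c > log_b(a), work dominated by root), giving O(n^3).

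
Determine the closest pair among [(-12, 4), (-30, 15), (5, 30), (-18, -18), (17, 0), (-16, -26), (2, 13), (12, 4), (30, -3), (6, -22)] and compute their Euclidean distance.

Computing all pairwise distances among 10 points:

d((-12, 4), (-30, 15)) = 21.095
d((-12, 4), (5, 30)) = 31.0644
d((-12, 4), (-18, -18)) = 22.8035
d((-12, 4), (17, 0)) = 29.2746
d((-12, 4), (-16, -26)) = 30.2655
d((-12, 4), (2, 13)) = 16.6433
d((-12, 4), (12, 4)) = 24.0
d((-12, 4), (30, -3)) = 42.5793
d((-12, 4), (6, -22)) = 31.6228
d((-30, 15), (5, 30)) = 38.0789
d((-30, 15), (-18, -18)) = 35.1141
d((-30, 15), (17, 0)) = 49.3356
d((-30, 15), (-16, -26)) = 43.3244
d((-30, 15), (2, 13)) = 32.0624
d((-30, 15), (12, 4)) = 43.4166
d((-30, 15), (30, -3)) = 62.6418
d((-30, 15), (6, -22)) = 51.6236
d((5, 30), (-18, -18)) = 53.2259
d((5, 30), (17, 0)) = 32.311
d((5, 30), (-16, -26)) = 59.808
d((5, 30), (2, 13)) = 17.2627
d((5, 30), (12, 4)) = 26.9258
d((5, 30), (30, -3)) = 41.4005
d((5, 30), (6, -22)) = 52.0096
d((-18, -18), (17, 0)) = 39.3573
d((-18, -18), (-16, -26)) = 8.2462
d((-18, -18), (2, 13)) = 36.8917
d((-18, -18), (12, 4)) = 37.2022
d((-18, -18), (30, -3)) = 50.2892
d((-18, -18), (6, -22)) = 24.3311
d((17, 0), (-16, -26)) = 42.0119
d((17, 0), (2, 13)) = 19.8494
d((17, 0), (12, 4)) = 6.4031 <-- minimum
d((17, 0), (30, -3)) = 13.3417
d((17, 0), (6, -22)) = 24.5967
d((-16, -26), (2, 13)) = 42.9535
d((-16, -26), (12, 4)) = 41.0366
d((-16, -26), (30, -3)) = 51.4296
d((-16, -26), (6, -22)) = 22.3607
d((2, 13), (12, 4)) = 13.4536
d((2, 13), (30, -3)) = 32.249
d((2, 13), (6, -22)) = 35.2278
d((12, 4), (30, -3)) = 19.3132
d((12, 4), (6, -22)) = 26.6833
d((30, -3), (6, -22)) = 30.6105

Closest pair: (17, 0) and (12, 4) with distance 6.4031

The closest pair is (17, 0) and (12, 4) with Euclidean distance 6.4031. For 10 points, brute-force pairwise comparison is shown above. For large n, the divide-and-conquer algorithm (sort by x, recurse on halves, check the dividing strip) achieves O(n log n).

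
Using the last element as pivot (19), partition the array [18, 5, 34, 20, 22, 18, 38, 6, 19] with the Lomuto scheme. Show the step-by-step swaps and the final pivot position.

Lomuto partition with pivot = 19:

Initial array: [18, 5, 34, 20, 22, 18, 38, 6, 19]

arr[0]=18 <= 19: swap with position 0, array becomes [18, 5, 34, 20, 22, 18, 38, 6, 19]
arr[1]=5 <= 19: swap with position 1, array becomes [18, 5, 34, 20, 22, 18, 38, 6, 19]
arr[2]=34 > 19: no swap
arr[3]=20 > 19: no swap
arr[4]=22 > 19: no swap
arr[5]=18 <= 19: swap with position 2, array becomes [18, 5, 18, 20, 22, 34, 38, 6, 19]
arr[6]=38 > 19: no swap
arr[7]=6 <= 19: swap with position 3, array becomes [18, 5, 18, 6, 22, 34, 38, 20, 19]

Place pivot at position 4: [18, 5, 18, 6, 19, 34, 38, 20, 22]
Pivot position: 4

After partitioning with pivot 19, the array becomes [18, 5, 18, 6, 19, 34, 38, 20, 22]. The pivot is placed at index 4. All elements to the left of the pivot are <= 19, and all elements to the right are > 19.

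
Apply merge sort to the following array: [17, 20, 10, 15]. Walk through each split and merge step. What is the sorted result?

Merge sort trace:

Split: [17, 20, 10, 15] -> [17, 20] and [10, 15]
  Split: [17, 20] -> [17] and [20]
  Merge: [17] + [20] -> [17, 20]
  Split: [10, 15] -> [10] and [15]
  Merge: [10] + [15] -> [10, 15]
Merge: [17, 20] + [10, 15] -> [10, 15, 17, 20]

Final sorted array: [10, 15, 17, 20]

The merge sort proceeds by recursively splitting the array and merging sorted halves.
After all merges, the sorted array is [10, 15, 17, 20].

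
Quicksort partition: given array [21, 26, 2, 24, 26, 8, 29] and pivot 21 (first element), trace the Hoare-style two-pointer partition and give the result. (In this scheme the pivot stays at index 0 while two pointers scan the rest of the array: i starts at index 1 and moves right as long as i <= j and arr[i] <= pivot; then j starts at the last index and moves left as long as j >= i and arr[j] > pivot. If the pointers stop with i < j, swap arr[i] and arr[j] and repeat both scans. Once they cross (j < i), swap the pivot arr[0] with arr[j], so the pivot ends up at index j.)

Hoare-style two-pointer partition with pivot = 21:

Initial array: [21, 26, 2, 24, 26, 8, 29]

Pointers start at i = 1, j = 6.
i stops at index 1 (arr[1]=26 > 21), j stops at index 5 (arr[5]=8 <= 21): swap arr[1] and arr[5], array becomes [21, 8, 2, 24, 26, 26, 29]
i ends at 3, j ends at 2: the pointers have crossed (j < i), so scanning stops.

Swap pivot arr[0] with arr[2] to place pivot at position 2: [2, 8, 21, 24, 26, 26, 29]
Pivot position: 2

After partitioning with pivot 21, the array becomes [2, 8, 21, 24, 26, 26, 29]. The pivot is placed at index 2. All elements to the left of the pivot are <= 21, and all elements to the right are > 21.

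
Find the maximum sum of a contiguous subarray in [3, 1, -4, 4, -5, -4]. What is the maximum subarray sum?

Using Kadane's algorithm on [3, 1, -4, 4, -5, -4]:

Scanning through the array:
Position 1 (value 1): max_ending_here = 4, max_so_far = 4
Position 2 (value -4): max_ending_here = 0, max_so_far = 4
Position 3 (value 4): max_ending_here = 4, max_so_far = 4
Position 4 (value -5): max_ending_here = -1, max_so_far = 4
Position 5 (value -4): max_ending_here = -4, max_so_far = 4

Maximum subarray: [3, 1]
Maximum sum: 4

The maximum subarray is [3, 1] with sum 4. This subarray runs from index 0 to index 1.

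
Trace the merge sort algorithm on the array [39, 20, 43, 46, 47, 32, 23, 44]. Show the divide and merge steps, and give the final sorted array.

Merge sort trace:

Split: [39, 20, 43, 46, 47, 32, 23, 44] -> [39, 20, 43, 46] and [47, 32, 23, 44]
  Split: [39, 20, 43, 46] -> [39, 20] and [43, 46]
    Split: [39, 20] -> [39] and [20]
    Merge: [39] + [20] -> [20, 39]
    Split: [43, 46] -> [43] and [46]
    Merge: [43] + [46] -> [43, 46]
  Merge: [20, 39] + [43, 46] -> [20, 39, 43, 46]
  Split: [47, 32, 23, 44] -> [47, 32] and [23, 44]
    Split: [47, 32] -> [47] and [32]
    Merge: [47] + [32] -> [32, 47]
    Split: [23, 44] -> [23] and [44]
    Merge: [23] + [44] -> [23, 44]
  Merge: [32, 47] + [23, 44] -> [23, 32, 44, 47]
Merge: [20, 39, 43, 46] + [23, 32, 44, 47] -> [20, 23, 32, 39, 43, 44, 46, 47]

Final sorted array: [20, 23, 32, 39, 43, 44, 46, 47]

The merge sort proceeds by recursively splitting the array and merging sorted halves.
After all merges, the sorted array is [20, 23, 32, 39, 43, 44, 46, 47].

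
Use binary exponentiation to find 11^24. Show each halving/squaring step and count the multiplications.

Computing 11^24 by squaring (build up from 11^1; each line after the first costs one multiplication):

11^1 = 11
11^2 = (11^1)^2 = 11^2 = 121
11^3 = 11 * 11^2 = 11 * 121 = 1331
11^6 = (11^3)^2 = 1331^2 = 1771561
11^12 = (11^6)^2 = 1771561^2 = 3138428376721
11^24 = (11^12)^2 = 3138428376721^2 = 9849732675807611094711841

Result: 9849732675807611094711841
Multiplications needed: 5 (5 lines after 11^1)

11^24 = 9849732675807611094711841. Using exponentiation by squaring, this requires 5 multiplications. The key idea: if the exponent is even, square the half-power; if odd, multiply by the base once.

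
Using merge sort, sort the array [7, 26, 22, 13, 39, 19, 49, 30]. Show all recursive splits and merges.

Merge sort trace:

Split: [7, 26, 22, 13, 39, 19, 49, 30] -> [7, 26, 22, 13] and [39, 19, 49, 30]
  Split: [7, 26, 22, 13] -> [7, 26] and [22, 13]
    Split: [7, 26] -> [7] and [26]
    Merge: [7] + [26] -> [7, 26]
    Split: [22, 13] -> [22] and [13]
    Merge: [22] + [13] -> [13, 22]
  Merge: [7, 26] + [13, 22] -> [7, 13, 22, 26]
  Split: [39, 19, 49, 30] -> [39, 19] and [49, 30]
    Split: [39, 19] -> [39] and [19]
    Merge: [39] + [19] -> [19, 39]
    Split: [49, 30] -> [49] and [30]
    Merge: [49] + [30] -> [30, 49]
  Merge: [19, 39] + [30, 49] -> [19, 30, 39, 49]
Merge: [7, 13, 22, 26] + [19, 30, 39, 49] -> [7, 13, 19, 22, 26, 30, 39, 49]

Final sorted array: [7, 13, 19, 22, 26, 30, 39, 49]

The merge sort proceeds by recursively splitting the array and merging sorted halves.
After all merges, the sorted array is [7, 13, 19, 22, 26, 30, 39, 49].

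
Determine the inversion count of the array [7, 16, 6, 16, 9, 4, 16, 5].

Finding inversions in [7, 16, 6, 16, 9, 4, 16, 5]:

(0, 2): arr[0]=7 > arr[2]=6
(0, 5): arr[0]=7 > arr[5]=4
(0, 7): arr[0]=7 > arr[7]=5
(1, 2): arr[1]=16 > arr[2]=6
(1, 4): arr[1]=16 > arr[4]=9
(1, 5): arr[1]=16 > arr[5]=4
(1, 7): arr[1]=16 > arr[7]=5
(2, 5): arr[2]=6 > arr[5]=4
(2, 7): arr[2]=6 > arr[7]=5
(3, 4): arr[3]=16 > arr[4]=9
(3, 5): arr[3]=16 > arr[5]=4
(3, 7): arr[3]=16 > arr[7]=5
(4, 5): arr[4]=9 > arr[5]=4
(4, 7): arr[4]=9 > arr[7]=5
(6, 7): arr[6]=16 > arr[7]=5

Total inversions: 15

The array has 15 inversion(s): (0,2), (0,5), (0,7), (1,2), (1,4), (1,5), (1,7), (2,5), (2,7), (3,4), (3,5), (3,7), (4,5), (4,7), (6,7). Each pair (i,j) satisfies i < j and arr[i] > arr[j].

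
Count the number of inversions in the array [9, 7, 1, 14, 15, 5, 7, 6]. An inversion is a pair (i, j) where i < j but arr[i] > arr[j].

Finding inversions in [9, 7, 1, 14, 15, 5, 7, 6]:

(0, 1): arr[0]=9 > arr[1]=7
(0, 2): arr[0]=9 > arr[2]=1
(0, 5): arr[0]=9 > arr[5]=5
(0, 6): arr[0]=9 > arr[6]=7
(0, 7): arr[0]=9 > arr[7]=6
(1, 2): arr[1]=7 > arr[2]=1
(1, 5): arr[1]=7 > arr[5]=5
(1, 7): arr[1]=7 > arr[7]=6
(3, 5): arr[3]=14 > arr[5]=5
(3, 6): arr[3]=14 > arr[6]=7
(3, 7): arr[3]=14 > arr[7]=6
(4, 5): arr[4]=15 > arr[5]=5
(4, 6): arr[4]=15 > arr[6]=7
(4, 7): arr[4]=15 > arr[7]=6
(6, 7): arr[6]=7 > arr[7]=6

Total inversions: 15

The array has 15 inversion(s): (0,1), (0,2), (0,5), (0,6), (0,7), (1,2), (1,5), (1,7), (3,5), (3,6), (3,7), (4,5), (4,6), (4,7), (6,7). Each pair (i,j) satisfies i < j and arr[i] > arr[j].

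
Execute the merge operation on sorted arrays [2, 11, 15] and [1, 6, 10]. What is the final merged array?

Merging process:

Compare 2 vs 1: take 1 from right. Merged: [1]
Compare 2 vs 6: take 2 from left. Merged: [1, 2]
Compare 11 vs 6: take 6 from right. Merged: [1, 2, 6]
Compare 11 vs 10: take 10 from right. Merged: [1, 2, 6, 10]
Append remaining from left: [11, 15]. Merged: [1, 2, 6, 10, 11, 15]

Final merged array: [1, 2, 6, 10, 11, 15]
Total comparisons: 4

The merged array is [1, 2, 6, 10, 11, 15], requiring 4 comparisons. The merge step runs in O(n) time where n is the total number of elements.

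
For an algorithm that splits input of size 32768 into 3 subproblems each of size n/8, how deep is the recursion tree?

For divide and conquer with division factor 8:

Problem sizes at each level:
Level 0: 32768
Level 1: 4096
Level 2: 512
Level 3: 64
Level 4: 8
Level 5: 1

The root is level 0 and the size-1 base case is level 5 (the tree spans levels 0 through 5, i.e. 6 levels counting the root), so the depth is the number of divisions: log_8(32768) = 5

The recursion tree depth is log_8(32768) = 5. At each level, the problem size is divided by 8, so it takes 5 divisions to reduce to a base case of size 1. The algorithm makes 3 recursive calls at each level.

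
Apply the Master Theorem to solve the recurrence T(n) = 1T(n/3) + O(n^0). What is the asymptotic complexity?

Master Theorem for T(n) = 1T(n/3) + O(n^0):

a = 1, b = 3, c = 0
log_b(a) = log_3(1) = 0.0000

Case 2: c = 0 = log_3(1) = 0.0000
T(n) = O(n^0 log n) = O(log n)

For T(n) = 1T(n/3) + O(n^0): log_3(1) = 0.0000. This is Case 2 of the Master Theorem (c = log_b(a), equal work at all levels), giving O(log n).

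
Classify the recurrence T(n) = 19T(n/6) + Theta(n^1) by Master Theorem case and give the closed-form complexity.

Master Theorem for T(n) = 19T(n/6) + O(n^1):

a = 19, b = 6, c = 1
log_b(a) = log_6(19) = 1.6433

Case 1: c = 1 < log_6(19) = 1.6433
T(n) = O(n^(log_6 19))

For T(n) = 19T(n/6) + O(n^1): log_6(19) = 1.6433. This is Case 1 of the Master Theorem (c < log_b(a), work dominated by leaves), giving O(n^(log_6 19)).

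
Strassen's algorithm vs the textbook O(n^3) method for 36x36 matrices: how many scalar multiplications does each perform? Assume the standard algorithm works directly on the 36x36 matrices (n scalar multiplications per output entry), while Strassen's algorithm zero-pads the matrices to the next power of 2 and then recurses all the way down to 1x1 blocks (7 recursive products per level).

Matrix multiplication for 36x36 matrices:

Strassen's algorithm requires power-of-2 dimensions. Pad 36x36 to 64x64 (next power of 2).

Standard algorithm: 36^3 = 46656 multiplications
Strassen's algorithm: 7^(log2(64)) = 7^6 = 117649 multiplications
Difference: 46656 - 117649 = -70993 (Strassen uses MORE here due to padding overhead — for small or just-over-power-of-2 n, padding can outweigh the per-level savings)

Standard: 46656 multiplications (36^3). Strassen: 117649 multiplications (7^6, after padding to 64x64). Strassen reduces 8 recursive multiplications to 7 at each level.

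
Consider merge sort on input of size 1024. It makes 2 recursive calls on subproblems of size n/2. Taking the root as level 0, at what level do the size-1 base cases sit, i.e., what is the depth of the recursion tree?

For divide and conquer with division factor 2:

Problem sizes at each level:
Level 0: 1024
Level 1: 512
Level 2: 256
Level 3: 128
Level 4: 64
Level 5: 32
Level 6: 16
Level 7: 8
Level 8: 4
Level 9: 2
Level 10: 1

The root is level 0 and the size-1 base case is level 10 (the tree spans levels 0 through 10, i.e. 11 levels counting the root), so the depth is the number of divisions: log_2(1024) = 10

The recursion tree depth is log_2(1024) = 10. At each level, the problem size is divided by 2, so it takes 10 divisions to reduce to a base case of size 1. The algorithm makes 2 recursive calls at each level.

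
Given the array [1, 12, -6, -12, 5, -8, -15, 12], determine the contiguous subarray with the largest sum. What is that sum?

Using Kadane's algorithm on [1, 12, -6, -12, 5, -8, -15, 12]:

Scanning through the array:
Position 1 (value 12): max_ending_here = 13, max_so_far = 13
Position 2 (value -6): max_ending_here = 7, max_so_far = 13
Position 3 (value -12): max_ending_here = -5, max_so_far = 13
Position 4 (value 5): max_ending_here = 5, max_so_far = 13
Position 5 (value -8): max_ending_here = -3, max_so_far = 13
Position 6 (value -15): max_ending_here = -15, max_so_far = 13
Position 7 (value 12): max_ending_here = 12, max_so_far = 13

Maximum subarray: [1, 12]
Maximum sum: 13

The maximum subarray is [1, 12] with sum 13. This subarray runs from index 0 to index 1.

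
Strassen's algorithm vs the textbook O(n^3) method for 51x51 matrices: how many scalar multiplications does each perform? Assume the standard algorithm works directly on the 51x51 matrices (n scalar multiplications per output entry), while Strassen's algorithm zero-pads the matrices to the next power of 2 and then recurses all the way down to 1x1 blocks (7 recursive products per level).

Matrix multiplication for 51x51 matrices:

Strassen's algorithm requires power-of-2 dimensions. Pad 51x51 to 64x64 (next power of 2).

Standard algorithm: 51^3 = 132651 multiplications
Strassen's algorithm: 7^(log2(64)) = 7^6 = 117649 multiplications
Savings: 132651 - 117649 = 15002 multiplications

Standard: 132651 multiplications (51^3). Strassen: 117649 multiplications (7^6, after padding to 64x64). Strassen reduces 8 recursive multiplications to 7 at each level.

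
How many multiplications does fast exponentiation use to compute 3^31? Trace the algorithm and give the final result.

Computing 3^31 by squaring (build up from 3^1; each line after the first costs one multiplication):

3^1 = 3
3^2 = (3^1)^2 = 3^2 = 9
3^3 = 3 * 3^2 = 3 * 9 = 27
3^6 = (3^3)^2 = 27^2 = 729
3^7 = 3 * 3^6 = 3 * 729 = 2187
3^14 = (3^7)^2 = 2187^2 = 4782969
3^15 = 3 * 3^14 = 3 * 4782969 = 14348907
3^30 = (3^15)^2 = 14348907^2 = 205891132094649
3^31 = 3 * 3^30 = 3 * 205891132094649 = 617673396283947

Result: 617673396283947
Multiplications needed: 8 (8 lines after 3^1)

3^31 = 617673396283947. Using exponentiation by squaring, this requires 8 multiplications. The key idea: if the exponent is even, square the half-power; if odd, multiply by the base once.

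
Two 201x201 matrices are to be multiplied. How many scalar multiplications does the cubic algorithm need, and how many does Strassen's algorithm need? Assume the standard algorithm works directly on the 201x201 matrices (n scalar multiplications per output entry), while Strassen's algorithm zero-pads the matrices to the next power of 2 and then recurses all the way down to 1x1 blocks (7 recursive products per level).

Matrix multiplication for 201x201 matrices:

Strassen's algorithm requires power-of-2 dimensions. Pad 201x201 to 256x256 (next power of 2).

Standard algorithm: 201^3 = 8120601 multiplications
Strassen's algorithm: 7^(log2(256)) = 7^8 = 5764801 multiplications
Savings: 8120601 - 5764801 = 2355800 multiplications

Standard: 8120601 multiplications (201^3). Strassen: 5764801 multiplications (7^8, after padding to 256x256). Strassen reduces 8 recursive multiplications to 7 at each level.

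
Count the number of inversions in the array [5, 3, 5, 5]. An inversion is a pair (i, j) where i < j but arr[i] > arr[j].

Finding inversions in [5, 3, 5, 5]:

(0, 1): arr[0]=5 > arr[1]=3

Total inversions: 1

The array has 1 inversion(s): (0,1). Each pair (i,j) satisfies i < j and arr[i] > arr[j].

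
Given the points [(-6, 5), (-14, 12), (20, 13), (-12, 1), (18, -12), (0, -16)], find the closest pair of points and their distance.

Computing all pairwise distances among 6 points:

d((-6, 5), (-14, 12)) = 10.6301
d((-6, 5), (20, 13)) = 27.2029
d((-6, 5), (-12, 1)) = 7.2111 <-- minimum
d((-6, 5), (18, -12)) = 29.4109
d((-6, 5), (0, -16)) = 21.8403
d((-14, 12), (20, 13)) = 34.0147
d((-14, 12), (-12, 1)) = 11.1803
d((-14, 12), (18, -12)) = 40.0
d((-14, 12), (0, -16)) = 31.305
d((20, 13), (-12, 1)) = 34.176
d((20, 13), (18, -12)) = 25.0799
d((20, 13), (0, -16)) = 35.2278
d((-12, 1), (18, -12)) = 32.6956
d((-12, 1), (0, -16)) = 20.8087
d((18, -12), (0, -16)) = 18.4391

Closest pair: (-6, 5) and (-12, 1) with distance 7.2111

The closest pair is (-6, 5) and (-12, 1) with Euclidean distance 7.2111. For 6 points, brute-force pairwise comparison is shown above. For large n, the divide-and-conquer algorithm (sort by x, recurse on halves, check the dividing strip) achieves O(n log n).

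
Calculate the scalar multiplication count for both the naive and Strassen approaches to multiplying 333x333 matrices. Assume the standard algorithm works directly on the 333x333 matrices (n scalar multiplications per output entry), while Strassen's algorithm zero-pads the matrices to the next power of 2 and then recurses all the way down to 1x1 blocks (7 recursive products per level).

Matrix multiplication for 333x333 matrices:

Strassen's algorithm requires power-of-2 dimensions. Pad 333x333 to 512x512 (next power of 2).

Standard algorithm: 333^3 = 36926037 multiplications
Strassen's algorithm: 7^(log2(512)) = 7^9 = 40353607 multiplications
Difference: 36926037 - 40353607 = -3427570 (Strassen uses MORE here due to padding overhead — for small or just-over-power-of-2 n, padding can outweigh the per-level savings)

Standard: 36926037 multiplications (333^3). Strassen: 40353607 multiplications (7^9, after padding to 512x512). Strassen reduces 8 recursive multiplications to 7 at each level.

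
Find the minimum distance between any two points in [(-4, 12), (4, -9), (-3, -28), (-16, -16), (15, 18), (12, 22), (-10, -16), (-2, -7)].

Computing all pairwise distances among 8 points:

d((-4, 12), (4, -9)) = 22.4722
d((-4, 12), (-3, -28)) = 40.0125
d((-4, 12), (-16, -16)) = 30.4631
d((-4, 12), (15, 18)) = 19.9249
d((-4, 12), (12, 22)) = 18.868
d((-4, 12), (-10, -16)) = 28.6356
d((-4, 12), (-2, -7)) = 19.105
d((4, -9), (-3, -28)) = 20.2485
d((4, -9), (-16, -16)) = 21.1896
d((4, -9), (15, 18)) = 29.1548
d((4, -9), (12, 22)) = 32.0156
d((4, -9), (-10, -16)) = 15.6525
d((4, -9), (-2, -7)) = 6.3246
d((-3, -28), (-16, -16)) = 17.6918
d((-3, -28), (15, 18)) = 49.3964
d((-3, -28), (12, 22)) = 52.2015
d((-3, -28), (-10, -16)) = 13.8924
d((-3, -28), (-2, -7)) = 21.0238
d((-16, -16), (15, 18)) = 46.0109
d((-16, -16), (12, 22)) = 47.2017
d((-16, -16), (-10, -16)) = 6.0
d((-16, -16), (-2, -7)) = 16.6433
d((15, 18), (12, 22)) = 5.0 <-- minimum
d((15, 18), (-10, -16)) = 42.2019
d((15, 18), (-2, -7)) = 30.2324
d((12, 22), (-10, -16)) = 43.909
d((12, 22), (-2, -7)) = 32.2025
d((-10, -16), (-2, -7)) = 12.0416

Closest pair: (15, 18) and (12, 22) with distance 5.0

The closest pair is (15, 18) and (12, 22) with Euclidean distance 5.0. For 8 points, brute-force pairwise comparison is shown above. For large n, the divide-and-conquer algorithm (sort by x, recurse on halves, check the dividing strip) achieves O(n log n).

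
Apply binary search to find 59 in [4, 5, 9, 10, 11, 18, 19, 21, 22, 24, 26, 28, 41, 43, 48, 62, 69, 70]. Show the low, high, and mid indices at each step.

Binary search for 59 in [4, 5, 9, 10, 11, 18, 19, 21, 22, 24, 26, 28, 41, 43, 48, 62, 69, 70]:

lo=0, hi=17, mid=8, arr[mid]=22 -> 22 < 59, search right half
lo=9, hi=17, mid=13, arr[mid]=43 -> 43 < 59, search right half
lo=14, hi=17, mid=15, arr[mid]=62 -> 62 > 59, search left half
lo=14, hi=14, mid=14, arr[mid]=48 -> 48 < 59, search right half
lo=15 > hi=14, target 59 not found

Binary search determines that 59 is not in the array after 4 comparisons. The search space was exhausted without finding the target.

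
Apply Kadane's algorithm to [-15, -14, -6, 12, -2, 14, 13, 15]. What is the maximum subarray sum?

Using Kadane's algorithm on [-15, -14, -6, 12, -2, 14, 13, 15]:

Scanning through the array:
Position 1 (value -14): max_ending_here = -14, max_so_far = -14
Position 2 (value -6): max_ending_here = -6, max_so_far = -6
Position 3 (value 12): max_ending_here = 12, max_so_far = 12
Position 4 (value -2): max_ending_here = 10, max_so_far = 12
Position 5 (value 14): max_ending_here = 24, max_so_far = 24
Position 6 (value 13): max_ending_here = 37, max_so_far = 37
Position 7 (value 15): max_ending_here = 52, max_so_far = 52

Maximum subarray: [12, -2, 14, 13, 15]
Maximum sum: 52

The maximum subarray is [12, -2, 14, 13, 15] with sum 52. This subarray runs from index 3 to index 7.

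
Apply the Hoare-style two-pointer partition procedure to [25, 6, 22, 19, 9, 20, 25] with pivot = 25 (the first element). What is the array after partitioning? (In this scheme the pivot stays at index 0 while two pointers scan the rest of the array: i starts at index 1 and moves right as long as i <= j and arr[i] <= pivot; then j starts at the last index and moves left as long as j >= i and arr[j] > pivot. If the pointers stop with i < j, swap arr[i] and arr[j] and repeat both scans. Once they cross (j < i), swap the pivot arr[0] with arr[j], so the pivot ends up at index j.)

Hoare-style two-pointer partition with pivot = 25:

Initial array: [25, 6, 22, 19, 9, 20, 25]

Pointers start at i = 1, j = 6.
i ends at 7, j ends at 6: the pointers have crossed (j < i), so scanning stops.

Swap pivot arr[0] with arr[6] to place pivot at position 6: [25, 6, 22, 19, 9, 20, 25]
Pivot position: 6

After partitioning with pivot 25, the array becomes [25, 6, 22, 19, 9, 20, 25]. The pivot is placed at index 6. All elements to the left of the pivot are <= 25, and all elements to the right are > 25.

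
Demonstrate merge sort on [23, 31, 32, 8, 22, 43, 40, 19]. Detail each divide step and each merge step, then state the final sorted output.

Merge sort trace:

Split: [23, 31, 32, 8, 22, 43, 40, 19] -> [23, 31, 32, 8] and [22, 43, 40, 19]
  Split: [23, 31, 32, 8] -> [23, 31] and [32, 8]
    Split: [23, 31] -> [23] and [31]
    Merge: [23] + [31] -> [23, 31]
    Split: [32, 8] -> [32] and [8]
    Merge: [32] + [8] -> [8, 32]
  Merge: [23, 31] + [8, 32] -> [8, 23, 31, 32]
  Split: [22, 43, 40, 19] -> [22, 43] and [40, 19]
    Split: [22, 43] -> [22] and [43]
    Merge: [22] + [43] -> [22, 43]
    Split: [40, 19] -> [40] and [19]
    Merge: [40] + [19] -> [19, 40]
  Merge: [22, 43] + [19, 40] -> [19, 22, 40, 43]
Merge: [8, 23, 31, 32] + [19, 22, 40, 43] -> [8, 19, 22, 23, 31, 32, 40, 43]

Final sorted array: [8, 19, 22, 23, 31, 32, 40, 43]

The merge sort proceeds by recursively splitting the array and merging sorted halves.
After all merges, the sorted array is [8, 19, 22, 23, 31, 32, 40, 43].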